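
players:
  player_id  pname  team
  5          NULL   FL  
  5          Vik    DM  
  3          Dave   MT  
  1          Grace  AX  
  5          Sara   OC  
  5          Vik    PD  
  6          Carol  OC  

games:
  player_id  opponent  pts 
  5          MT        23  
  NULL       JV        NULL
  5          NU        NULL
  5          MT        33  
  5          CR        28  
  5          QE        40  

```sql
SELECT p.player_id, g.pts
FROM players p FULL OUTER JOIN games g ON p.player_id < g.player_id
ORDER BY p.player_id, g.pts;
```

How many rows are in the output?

16

FULL OUTER JOIN keeps every row from both sides; unmatched rows get NULL for the other side's columns.
Matching on p.player_id < g.player_id. A NULL in a compared column never satisfies the condition.
- p[0] player_id=5 → no match; kept with NULLs on the g side.
- p[1] player_id=5 → no match; kept with NULLs on the g side.
- p[2] player_id=3 → 5 match(es) in g → 5 row(s).
- p[3] player_id=1 → 5 match(es) in g → 5 row(s).
- p[4] player_id=5 → no match; kept with NULLs on the g side.
- p[5] player_id=5 → no match; kept with NULLs on the g side.
- p[6] player_id=6 → no match; kept with NULLs on the g side.
- 1 row(s) from g found no p partner → padded with NULL.
Total: 10 matched + 6 padded = 16 rows.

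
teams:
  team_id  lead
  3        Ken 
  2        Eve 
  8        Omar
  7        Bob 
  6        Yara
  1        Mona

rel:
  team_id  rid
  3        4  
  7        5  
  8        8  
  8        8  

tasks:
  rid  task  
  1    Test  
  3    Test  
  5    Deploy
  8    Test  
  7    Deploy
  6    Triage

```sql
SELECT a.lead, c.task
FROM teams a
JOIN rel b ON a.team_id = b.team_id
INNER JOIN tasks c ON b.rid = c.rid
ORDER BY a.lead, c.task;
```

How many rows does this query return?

3

Step 1 — a INNER JOIN b on team_id → 4 row(s).
Then INNER JOIN `tasks c` on rid: keep only rows whose b.rid appears in c.
Result: 3 row(s).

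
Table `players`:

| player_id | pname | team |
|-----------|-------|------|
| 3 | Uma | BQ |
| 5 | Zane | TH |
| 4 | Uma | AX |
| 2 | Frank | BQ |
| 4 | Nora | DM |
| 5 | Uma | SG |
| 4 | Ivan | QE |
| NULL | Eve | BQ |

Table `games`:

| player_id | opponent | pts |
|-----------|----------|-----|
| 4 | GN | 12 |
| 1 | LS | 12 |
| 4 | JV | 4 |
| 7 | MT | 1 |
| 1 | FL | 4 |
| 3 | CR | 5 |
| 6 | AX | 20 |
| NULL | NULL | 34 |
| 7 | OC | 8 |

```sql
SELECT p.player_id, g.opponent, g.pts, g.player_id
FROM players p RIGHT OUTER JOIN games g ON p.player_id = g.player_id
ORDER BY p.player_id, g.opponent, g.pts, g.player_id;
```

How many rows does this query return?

RIGHT JOIN keeps every row from `games`; unmatched rows get NULL for `players`'s columns.
Matching on p.player_id = g.player_id. A NULL in a compared column never satisfies the condition.
- p (player_id=3) pairs with 1 row(s) of g.
- p (player_id=5) has no partner in g.
- p (player_id=4) pairs with 2 row(s) of g.
- p (player_id=2) has no partner in g.
- p (player_id=4) pairs with 2 row(s) of g.
- p (player_id=5) has no partner in g.
- p (player_id=4) pairs with 2 row(s) of g.
- p (player_id=NULL) has no partner in g.
- plus 6 unmatched g row(s), each kept with NULL p columns.
Total: 7 matched + 6 padded = 13 rows.

13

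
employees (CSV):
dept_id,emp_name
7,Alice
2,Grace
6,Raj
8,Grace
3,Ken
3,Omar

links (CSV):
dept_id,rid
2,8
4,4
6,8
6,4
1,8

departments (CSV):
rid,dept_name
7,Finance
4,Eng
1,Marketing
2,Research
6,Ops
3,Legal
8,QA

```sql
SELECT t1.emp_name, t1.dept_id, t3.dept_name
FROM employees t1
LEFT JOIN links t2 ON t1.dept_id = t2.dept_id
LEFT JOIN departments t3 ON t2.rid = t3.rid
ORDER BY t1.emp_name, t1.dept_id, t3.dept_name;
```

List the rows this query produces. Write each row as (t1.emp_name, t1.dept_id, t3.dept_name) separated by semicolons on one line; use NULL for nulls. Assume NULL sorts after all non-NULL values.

Evaluate left to right. First `employees t1 LEFT JOIN links t2` on dept_id: 7 row(s).
Then LEFT JOIN `departments t3` on rid: each of those 7 rows is kept; rows whose t2.rid has no match in t3 get NULL for t3's columns.

(Alice, 7, NULL); (Grace, 2, QA); (Grace, 8, NULL); (Ken, 3, NULL); (Omar, 3, NULL); (Raj, 6, Eng); (Raj, 6, QA)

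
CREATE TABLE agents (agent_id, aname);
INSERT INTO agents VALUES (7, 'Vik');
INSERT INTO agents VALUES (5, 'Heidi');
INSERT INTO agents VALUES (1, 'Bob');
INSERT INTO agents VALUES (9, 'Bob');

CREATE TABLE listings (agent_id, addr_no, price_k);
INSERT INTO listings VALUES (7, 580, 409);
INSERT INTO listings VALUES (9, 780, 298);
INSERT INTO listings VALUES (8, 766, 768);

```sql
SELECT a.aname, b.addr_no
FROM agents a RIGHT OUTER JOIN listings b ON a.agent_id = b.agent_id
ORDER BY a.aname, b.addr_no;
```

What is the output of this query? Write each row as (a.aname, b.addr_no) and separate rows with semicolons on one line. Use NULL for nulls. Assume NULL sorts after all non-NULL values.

RIGHT JOIN keeps every row from `listings`; unmatched rows get NULL for `agents`'s columns.
Matching on a.agent_id = b.agent_id.
- a (agent_id=7) pairs with 1 row(s) of b.
- a (agent_id=5) has no partner in b.
- a (agent_id=1) has no partner in b.
- a (agent_id=9) pairs with 1 row(s) of b.
- 1 row(s) from b found no a partner → padded with NULL.
After projecting and ordering:
a.aname | b.addr_no
Bob | 780
Vik | 580
NULL | 766

(Bob, 780); (Vik, 580); (NULL, 766)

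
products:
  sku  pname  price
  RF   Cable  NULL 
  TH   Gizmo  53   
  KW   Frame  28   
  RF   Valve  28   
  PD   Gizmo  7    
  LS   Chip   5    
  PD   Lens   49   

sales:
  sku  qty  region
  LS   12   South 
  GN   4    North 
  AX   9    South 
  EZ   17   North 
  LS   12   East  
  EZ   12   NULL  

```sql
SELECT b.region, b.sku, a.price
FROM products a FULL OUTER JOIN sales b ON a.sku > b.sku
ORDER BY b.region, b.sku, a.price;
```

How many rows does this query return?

FULL OUTER JOIN keeps every row from both sides; unmatched rows get NULL for the other side's columns.
Matching on a.sku > b.sku.
Matched pairs: 38; unmatched a rows kept: 0; unmatched b rows kept: 0.
Total: 38 rows.

38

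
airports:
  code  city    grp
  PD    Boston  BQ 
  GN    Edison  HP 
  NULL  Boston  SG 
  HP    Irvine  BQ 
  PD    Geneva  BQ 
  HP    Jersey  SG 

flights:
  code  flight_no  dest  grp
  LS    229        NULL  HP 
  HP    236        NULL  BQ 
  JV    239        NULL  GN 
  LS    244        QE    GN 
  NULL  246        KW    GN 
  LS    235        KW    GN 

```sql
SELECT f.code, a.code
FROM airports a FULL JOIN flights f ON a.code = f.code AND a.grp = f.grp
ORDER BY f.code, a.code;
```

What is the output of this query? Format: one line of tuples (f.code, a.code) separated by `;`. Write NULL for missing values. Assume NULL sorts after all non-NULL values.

(HP, HP); (JV, NULL); (LS, NULL); (LS, NULL); (LS, NULL); (NULL, GN); (NULL, HP); (NULL, PD); (NULL, PD); (NULL, NULL); (NULL, NULL)

FULL OUTER JOIN keeps every row from both sides; unmatched rows get NULL for the other side's columns.
Matching on a.code = f.code AND a.grp = f.grp. A NULL in a compared column never satisfies the condition.
Matched pairs: 1; unmatched a rows kept: 5; unmatched f rows kept: 5.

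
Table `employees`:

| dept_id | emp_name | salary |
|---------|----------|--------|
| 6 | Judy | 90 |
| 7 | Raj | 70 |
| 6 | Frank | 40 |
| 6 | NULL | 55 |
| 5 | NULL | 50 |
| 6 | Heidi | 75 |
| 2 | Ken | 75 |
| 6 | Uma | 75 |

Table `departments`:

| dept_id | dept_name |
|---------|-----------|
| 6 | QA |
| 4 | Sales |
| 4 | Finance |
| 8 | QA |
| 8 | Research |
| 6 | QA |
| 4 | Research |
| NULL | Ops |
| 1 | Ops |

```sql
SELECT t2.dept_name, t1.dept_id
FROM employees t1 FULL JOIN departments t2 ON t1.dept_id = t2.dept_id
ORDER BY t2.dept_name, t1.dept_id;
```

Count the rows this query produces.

FULL OUTER JOIN keeps every row from both sides; unmatched rows get NULL for the other side's columns.
Matching on t1.dept_id = t2.dept_id. A NULL in a compared column never satisfies the condition.
- t1 (dept_id=6) pairs with 2 row(s) of t2.
- t1 (dept_id=7) has no partner → padded with NULL.
- t1 (dept_id=6) pairs with 2 row(s) of t2.
- t1 (dept_id=6) pairs with 2 row(s) of t2.
- t1 (dept_id=5) has no partner → padded with NULL.
- t1 (dept_id=6) pairs with 2 row(s) of t2.
- t1 (dept_id=2) has no partner → padded with NULL.
- t1 (dept_id=6) pairs with 2 row(s) of t2.
- 7 row(s) from t2 found no t1 partner → padded with NULL.
Total: 10 matched + 10 padded = 20 rows.

20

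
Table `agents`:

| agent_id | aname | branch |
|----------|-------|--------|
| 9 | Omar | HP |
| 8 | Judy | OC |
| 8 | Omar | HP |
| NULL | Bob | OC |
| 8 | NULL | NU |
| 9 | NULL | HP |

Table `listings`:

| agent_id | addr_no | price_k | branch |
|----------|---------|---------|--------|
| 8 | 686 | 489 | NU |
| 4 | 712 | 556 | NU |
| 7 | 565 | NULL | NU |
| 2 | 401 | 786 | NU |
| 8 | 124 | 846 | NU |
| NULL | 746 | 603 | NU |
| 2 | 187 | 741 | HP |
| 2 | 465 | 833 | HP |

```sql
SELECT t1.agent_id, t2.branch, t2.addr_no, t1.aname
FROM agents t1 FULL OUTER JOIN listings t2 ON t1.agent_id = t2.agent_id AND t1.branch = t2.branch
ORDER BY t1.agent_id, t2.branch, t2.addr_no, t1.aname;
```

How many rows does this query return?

FULL OUTER JOIN keeps every row from both sides; unmatched rows get NULL for the other side's columns.
Matching on t1.agent_id = t2.agent_id AND t1.branch = t2.branch. A NULL in a compared column never satisfies the condition.
- t1 (agent_id=9, branch=HP) has no partner → padded with NULL.
- t1 (agent_id=8, branch=OC) has no partner → padded with NULL.
- t1 (agent_id=8, branch=HP) has no partner → padded with NULL.
- t1 (agent_id=NULL, branch=OC) has no partner → padded with NULL.
- t1 (agent_id=8, branch=NU) pairs with 2 row(s) of t2.
- t1 (agent_id=9, branch=HP) has no partner → padded with NULL.
- 6 t2 row(s) had no t1 match → kept, t1 columns NULL.
Total: 2 matched + 11 padded = 13 rows.

13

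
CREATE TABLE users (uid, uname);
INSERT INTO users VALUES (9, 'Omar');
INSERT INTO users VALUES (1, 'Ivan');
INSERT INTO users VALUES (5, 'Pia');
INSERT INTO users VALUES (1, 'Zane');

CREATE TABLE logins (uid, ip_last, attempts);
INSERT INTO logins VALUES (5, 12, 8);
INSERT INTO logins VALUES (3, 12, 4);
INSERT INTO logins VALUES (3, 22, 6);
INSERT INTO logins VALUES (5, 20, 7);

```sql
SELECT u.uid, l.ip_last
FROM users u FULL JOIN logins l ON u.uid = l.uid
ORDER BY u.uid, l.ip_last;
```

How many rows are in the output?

7

FULL OUTER JOIN keeps every row from both sides; unmatched rows get NULL for the other side's columns.
Matching on u.uid = l.uid.
- u (uid=9) has no partner → padded with NULL.
- u (uid=1) has no partner → padded with NULL.
- u (uid=5) pairs with 2 row(s) of l.
- u (uid=1) has no partner → padded with NULL.
- 2 l row(s) had no u match → kept, u columns NULL.
Total: 2 matched + 5 padded = 7 rows.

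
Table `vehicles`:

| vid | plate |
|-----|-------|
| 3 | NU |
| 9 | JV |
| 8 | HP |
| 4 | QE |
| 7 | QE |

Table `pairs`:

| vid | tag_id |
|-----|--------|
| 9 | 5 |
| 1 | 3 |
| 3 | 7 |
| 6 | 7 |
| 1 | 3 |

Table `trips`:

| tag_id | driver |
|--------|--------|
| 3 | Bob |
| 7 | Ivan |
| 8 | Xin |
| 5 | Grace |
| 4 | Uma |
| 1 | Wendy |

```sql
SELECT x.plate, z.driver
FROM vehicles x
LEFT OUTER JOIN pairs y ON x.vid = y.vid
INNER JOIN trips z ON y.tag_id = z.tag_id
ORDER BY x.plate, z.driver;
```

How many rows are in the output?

2

Step 1 — x LEFT JOIN y on vid → 5 row(s).
Then INNER JOIN `trips z` on tag_id: keep only rows whose y.tag_id appears in z.
Result: 2 row(s).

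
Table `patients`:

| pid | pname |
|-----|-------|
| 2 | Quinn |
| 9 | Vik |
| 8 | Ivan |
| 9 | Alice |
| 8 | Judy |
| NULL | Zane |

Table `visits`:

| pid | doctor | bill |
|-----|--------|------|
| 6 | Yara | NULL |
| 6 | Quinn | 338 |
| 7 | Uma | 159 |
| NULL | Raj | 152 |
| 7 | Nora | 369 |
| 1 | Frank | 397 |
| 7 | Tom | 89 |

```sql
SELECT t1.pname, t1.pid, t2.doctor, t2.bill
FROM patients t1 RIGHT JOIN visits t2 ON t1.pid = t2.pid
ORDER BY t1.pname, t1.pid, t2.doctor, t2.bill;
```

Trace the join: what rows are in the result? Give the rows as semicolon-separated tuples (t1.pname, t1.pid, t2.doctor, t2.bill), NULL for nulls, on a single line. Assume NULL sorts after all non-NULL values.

(NULL, NULL, Frank, 397); (NULL, NULL, Nora, 369); (NULL, NULL, Quinn, 338); (NULL, NULL, Raj, 152); (NULL, NULL, Tom, 89); (NULL, NULL, Uma, 159); (NULL, NULL, Yara, NULL)

RIGHT JOIN keeps every row from `visits`; unmatched rows get NULL for `patients`'s columns.
Matching on t1.pid = t2.pid. A NULL in a compared column never satisfies the condition.
- t1[0] pid=2 → no match.
- t1[1] pid=9 → no match.
- t1[2] pid=8 → no match.
- t1[3] pid=9 → no match.
- t1[4] pid=8 → no match.
- t1[5] pid=NULL → no match.
- 7 t2 row(s) had no t1 match → kept, t1 columns NULL.
After projecting and ordering:
t1.pname | t1.pid | t2.doctor | t2.bill
NULL | NULL | Frank | 397
NULL | NULL | Nora | 369
NULL | NULL | Quinn | 338
NULL | NULL | Raj | 152
NULL | NULL | Tom | 89
NULL | NULL | Uma | 159
NULL | NULL | Yara | NULL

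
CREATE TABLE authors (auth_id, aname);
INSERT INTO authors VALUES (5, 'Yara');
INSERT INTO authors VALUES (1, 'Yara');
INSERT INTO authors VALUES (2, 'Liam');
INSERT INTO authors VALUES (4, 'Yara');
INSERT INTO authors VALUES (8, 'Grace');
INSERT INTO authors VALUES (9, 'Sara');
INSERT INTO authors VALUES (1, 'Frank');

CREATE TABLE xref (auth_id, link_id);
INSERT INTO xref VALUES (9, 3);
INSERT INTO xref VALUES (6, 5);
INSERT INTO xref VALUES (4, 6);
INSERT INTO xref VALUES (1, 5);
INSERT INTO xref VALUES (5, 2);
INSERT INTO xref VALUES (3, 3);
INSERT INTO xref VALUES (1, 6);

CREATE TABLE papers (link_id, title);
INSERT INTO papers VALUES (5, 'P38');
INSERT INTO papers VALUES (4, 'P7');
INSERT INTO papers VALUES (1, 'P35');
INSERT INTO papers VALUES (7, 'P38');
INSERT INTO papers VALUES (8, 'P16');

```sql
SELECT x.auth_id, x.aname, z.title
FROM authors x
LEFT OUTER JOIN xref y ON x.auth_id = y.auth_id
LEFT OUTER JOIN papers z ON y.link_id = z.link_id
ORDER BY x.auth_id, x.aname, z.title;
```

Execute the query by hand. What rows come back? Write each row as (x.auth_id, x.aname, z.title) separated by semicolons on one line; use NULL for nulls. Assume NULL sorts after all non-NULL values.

Step 1 — x LEFT JOIN y on auth_id → 9 row(s).
Then LEFT JOIN `papers z` on link_id: each of those 9 rows is kept; rows whose y.link_id has no match in z get NULL for z's columns.

(1, Frank, P38); (1, Frank, NULL); (1, Yara, P38); (1, Yara, NULL); (2, Liam, NULL); (4, Yara, NULL); (5, Yara, NULL); (8, Grace, NULL); (9, Sara, NULL)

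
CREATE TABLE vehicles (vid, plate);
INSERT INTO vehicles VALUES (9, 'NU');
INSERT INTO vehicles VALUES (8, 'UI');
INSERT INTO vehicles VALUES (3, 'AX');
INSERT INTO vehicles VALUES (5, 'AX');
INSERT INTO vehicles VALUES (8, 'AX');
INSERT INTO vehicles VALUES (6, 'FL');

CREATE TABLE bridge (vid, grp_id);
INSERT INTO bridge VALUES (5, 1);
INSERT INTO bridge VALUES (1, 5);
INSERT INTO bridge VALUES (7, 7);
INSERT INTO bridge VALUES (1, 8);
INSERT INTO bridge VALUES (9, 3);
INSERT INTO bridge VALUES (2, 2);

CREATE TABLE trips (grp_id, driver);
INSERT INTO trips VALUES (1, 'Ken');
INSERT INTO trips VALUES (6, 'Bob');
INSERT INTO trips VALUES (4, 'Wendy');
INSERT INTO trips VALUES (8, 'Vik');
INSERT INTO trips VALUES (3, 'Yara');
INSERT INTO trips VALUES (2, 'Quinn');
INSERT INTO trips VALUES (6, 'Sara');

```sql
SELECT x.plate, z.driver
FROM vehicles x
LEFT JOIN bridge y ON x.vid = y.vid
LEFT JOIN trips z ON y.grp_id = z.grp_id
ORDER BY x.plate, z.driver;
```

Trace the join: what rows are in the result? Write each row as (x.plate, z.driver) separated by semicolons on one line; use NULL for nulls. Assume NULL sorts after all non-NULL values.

(AX, Ken); (AX, NULL); (AX, NULL); (FL, NULL); (NU, Yara); (UI, NULL)

Step 1 — x LEFT JOIN y on vid → 6 row(s).
Then LEFT JOIN `trips z` on grp_id: each of those 6 rows is kept; rows whose y.grp_id has no match in z get NULL for z's columns.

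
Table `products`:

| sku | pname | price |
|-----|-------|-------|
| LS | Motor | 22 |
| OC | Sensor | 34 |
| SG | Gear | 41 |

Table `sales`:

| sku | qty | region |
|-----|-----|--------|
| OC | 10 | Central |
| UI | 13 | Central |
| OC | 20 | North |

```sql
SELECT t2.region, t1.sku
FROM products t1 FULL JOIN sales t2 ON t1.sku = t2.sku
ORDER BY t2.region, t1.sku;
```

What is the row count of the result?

5

FULL OUTER JOIN keeps every row from both sides; unmatched rows get NULL for the other side's columns.
Matching on t1.sku = t2.sku.
- sku=LS: no t2 row matches, row kept with t2 columns NULL.
- sku=OC: 2 matching t2 row(s), so 2 row(s) emitted.
- sku=SG: no t2 row matches, row kept with t2 columns NULL.
- plus 1 unmatched t2 row(s), each kept with NULL t1 columns.
Total: 2 matched + 3 padded = 5 rows.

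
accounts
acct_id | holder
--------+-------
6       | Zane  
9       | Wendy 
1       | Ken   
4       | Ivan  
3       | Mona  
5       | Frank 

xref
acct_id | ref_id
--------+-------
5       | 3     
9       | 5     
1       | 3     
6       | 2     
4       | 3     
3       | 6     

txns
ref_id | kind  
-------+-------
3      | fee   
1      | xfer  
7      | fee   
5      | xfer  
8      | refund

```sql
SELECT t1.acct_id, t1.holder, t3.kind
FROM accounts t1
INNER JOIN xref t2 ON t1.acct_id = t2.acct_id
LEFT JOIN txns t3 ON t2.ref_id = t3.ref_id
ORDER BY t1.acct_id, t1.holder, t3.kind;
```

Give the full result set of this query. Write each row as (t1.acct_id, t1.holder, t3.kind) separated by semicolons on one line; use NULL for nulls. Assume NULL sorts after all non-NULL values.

(1, Ken, fee); (3, Mona, NULL); (4, Ivan, fee); (5, Frank, fee); (6, Zane, NULL); (9, Wendy, xfer)

Evaluate left to right. First `accounts t1 INNER JOIN xref t2` on acct_id: 6 row(s).
Then LEFT JOIN `txns t3` on ref_id: each of those 6 rows is kept; rows whose t2.ref_id has no match in t3 get NULL for t3's columns.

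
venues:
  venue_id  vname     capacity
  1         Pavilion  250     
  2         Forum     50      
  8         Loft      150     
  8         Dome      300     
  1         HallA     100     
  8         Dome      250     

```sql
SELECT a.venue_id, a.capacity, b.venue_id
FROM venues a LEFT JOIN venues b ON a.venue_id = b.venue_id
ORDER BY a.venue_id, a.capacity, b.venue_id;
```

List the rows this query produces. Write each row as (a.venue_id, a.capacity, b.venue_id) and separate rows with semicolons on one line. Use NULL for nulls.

(1, 100, 1); (1, 100, 1); (1, 250, 1); (1, 250, 1); (2, 50, 2); (8, 150, 8); (8, 150, 8); (8, 150, 8); (8, 250, 8); (8, 250, 8); (8, 250, 8); (8, 300, 8); (8, 300, 8); (8, 300, 8)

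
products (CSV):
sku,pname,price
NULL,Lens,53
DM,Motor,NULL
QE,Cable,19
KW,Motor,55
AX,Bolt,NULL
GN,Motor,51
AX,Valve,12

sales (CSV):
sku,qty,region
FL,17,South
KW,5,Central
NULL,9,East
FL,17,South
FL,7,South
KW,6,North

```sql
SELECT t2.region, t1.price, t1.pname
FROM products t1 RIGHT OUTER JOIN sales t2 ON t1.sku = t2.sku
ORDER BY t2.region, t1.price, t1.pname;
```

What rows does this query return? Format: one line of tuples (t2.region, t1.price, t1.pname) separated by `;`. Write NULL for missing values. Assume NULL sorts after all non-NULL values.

(Central, 55, Motor); (East, NULL, NULL); (North, 55, Motor); (South, NULL, NULL); (South, NULL, NULL); (South, NULL, NULL)

RIGHT JOIN keeps every row from `sales`; unmatched rows get NULL for `products`'s columns.
Matching on t1.sku = t2.sku. A NULL in a compared column never satisfies the condition.
- sku=NULL: no matching t2 row.
- sku=DM: no matching t2 row.
- sku=QE: no matching t2 row.
- sku=KW: 2 matching t2 row(s), so 2 row(s) emitted.
- sku=AX: no matching t2 row.
- sku=GN: no matching t2 row.
- sku=AX: no matching t2 row.
- 4 row(s) from t2 found no t1 partner → padded with NULL.
After projecting and ordering:
t2.region | t1.price | t1.pname
Central | 55 | Motor
East | NULL | NULL
North | 55 | Motor
South | NULL | NULL
South | NULL | NULL
South | NULL | NULL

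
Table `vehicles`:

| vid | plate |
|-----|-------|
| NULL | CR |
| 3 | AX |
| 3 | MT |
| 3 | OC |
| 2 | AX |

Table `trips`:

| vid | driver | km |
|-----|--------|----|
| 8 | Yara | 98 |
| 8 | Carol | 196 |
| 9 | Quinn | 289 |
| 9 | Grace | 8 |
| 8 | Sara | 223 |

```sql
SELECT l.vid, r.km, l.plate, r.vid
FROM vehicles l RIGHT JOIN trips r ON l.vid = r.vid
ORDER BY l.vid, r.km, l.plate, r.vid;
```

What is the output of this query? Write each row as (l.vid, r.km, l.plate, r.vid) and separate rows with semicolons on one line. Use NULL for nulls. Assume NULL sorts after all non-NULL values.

RIGHT JOIN keeps every row from `trips`; unmatched rows get NULL for `vehicles`'s columns.
Matching on l.vid = r.vid. A NULL in a compared column never satisfies the condition.
- l (vid=NULL) has no partner in r.
- l (vid=3) has no partner in r.
- l (vid=3) has no partner in r.
- l (vid=3) has no partner in r.
- l (vid=2) has no partner in r.
- plus 5 unmatched r row(s), each kept with NULL l columns.
After projecting and ordering:
l.vid | r.km | l.plate | r.vid
NULL | 8 | NULL | 9
NULL | 98 | NULL | 8
NULL | 196 | NULL | 8
NULL | 223 | NULL | 8
NULL | 289 | NULL | 9

(NULL, 8, NULL, 9); (NULL, 98, NULL, 8); (NULL, 196, NULL, 8); (NULL, 223, NULL, 8); (NULL, 289, NULL, 9)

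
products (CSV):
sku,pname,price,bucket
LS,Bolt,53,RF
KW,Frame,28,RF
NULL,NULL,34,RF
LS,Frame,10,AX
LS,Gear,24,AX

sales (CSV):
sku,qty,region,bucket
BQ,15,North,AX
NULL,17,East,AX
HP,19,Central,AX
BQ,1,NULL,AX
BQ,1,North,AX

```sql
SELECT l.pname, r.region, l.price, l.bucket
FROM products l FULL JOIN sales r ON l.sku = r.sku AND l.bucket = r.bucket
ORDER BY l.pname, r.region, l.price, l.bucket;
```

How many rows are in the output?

10

FULL OUTER JOIN keeps every row from both sides; unmatched rows get NULL for the other side's columns.
Matching on l.sku = r.sku AND l.bucket = r.bucket. A NULL in a compared column never satisfies the condition.
- l (sku=LS, bucket=RF) has no partner → padded with NULL.
- l (sku=KW, bucket=RF) has no partner → padded with NULL.
- l (sku=NULL, bucket=RF) has no partner → padded with NULL.
- l (sku=LS, bucket=AX) has no partner → padded with NULL.
- l (sku=LS, bucket=AX) has no partner → padded with NULL.
- 5 row(s) from r found no l partner → padded with NULL.
Total: 0 matched + 10 padded = 10 rows.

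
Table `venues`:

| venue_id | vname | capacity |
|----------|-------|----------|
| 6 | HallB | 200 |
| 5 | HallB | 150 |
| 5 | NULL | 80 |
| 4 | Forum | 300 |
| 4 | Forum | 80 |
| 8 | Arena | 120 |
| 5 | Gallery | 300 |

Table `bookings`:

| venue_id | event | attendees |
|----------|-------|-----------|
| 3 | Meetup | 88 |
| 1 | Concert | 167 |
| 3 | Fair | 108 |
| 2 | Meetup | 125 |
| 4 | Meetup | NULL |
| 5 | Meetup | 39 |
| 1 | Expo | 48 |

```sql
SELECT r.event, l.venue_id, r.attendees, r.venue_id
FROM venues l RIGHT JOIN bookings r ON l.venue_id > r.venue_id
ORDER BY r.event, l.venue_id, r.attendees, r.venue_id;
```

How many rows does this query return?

42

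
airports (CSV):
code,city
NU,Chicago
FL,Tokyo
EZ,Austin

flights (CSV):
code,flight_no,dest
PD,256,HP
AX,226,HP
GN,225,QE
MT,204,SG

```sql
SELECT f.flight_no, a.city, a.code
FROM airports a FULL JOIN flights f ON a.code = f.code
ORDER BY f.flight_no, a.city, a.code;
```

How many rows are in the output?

7

FULL OUTER JOIN keeps every row from both sides; unmatched rows get NULL for the other side's columns.
Matching on a.code = f.code.
- a (code=NU) has no partner → padded with NULL.
- a (code=FL) has no partner → padded with NULL.
- a (code=EZ) has no partner → padded with NULL.
- plus 4 unmatched f row(s), each kept with NULL a columns.
Total: 0 matched + 7 padded = 7 rows.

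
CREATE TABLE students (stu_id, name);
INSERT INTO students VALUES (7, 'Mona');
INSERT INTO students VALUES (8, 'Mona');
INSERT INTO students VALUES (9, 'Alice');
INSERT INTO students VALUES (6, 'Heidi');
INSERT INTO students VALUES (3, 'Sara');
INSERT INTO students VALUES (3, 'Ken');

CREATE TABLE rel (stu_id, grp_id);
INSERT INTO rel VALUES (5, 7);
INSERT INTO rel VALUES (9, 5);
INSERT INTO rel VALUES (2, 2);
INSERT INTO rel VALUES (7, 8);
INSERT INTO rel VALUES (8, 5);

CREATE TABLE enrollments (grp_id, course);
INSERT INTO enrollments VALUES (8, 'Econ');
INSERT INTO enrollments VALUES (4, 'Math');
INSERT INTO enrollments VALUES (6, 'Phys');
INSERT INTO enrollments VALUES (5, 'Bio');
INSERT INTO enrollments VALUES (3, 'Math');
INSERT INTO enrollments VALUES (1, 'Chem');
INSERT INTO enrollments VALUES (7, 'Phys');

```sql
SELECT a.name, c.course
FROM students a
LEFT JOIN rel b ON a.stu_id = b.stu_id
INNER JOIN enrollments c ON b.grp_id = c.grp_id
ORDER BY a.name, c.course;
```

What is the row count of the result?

3

Step 1 — a LEFT JOIN b on stu_id → 6 row(s).
Then INNER JOIN `enrollments c` on grp_id: keep only rows whose b.grp_id appears in c.
Result: 3 row(s).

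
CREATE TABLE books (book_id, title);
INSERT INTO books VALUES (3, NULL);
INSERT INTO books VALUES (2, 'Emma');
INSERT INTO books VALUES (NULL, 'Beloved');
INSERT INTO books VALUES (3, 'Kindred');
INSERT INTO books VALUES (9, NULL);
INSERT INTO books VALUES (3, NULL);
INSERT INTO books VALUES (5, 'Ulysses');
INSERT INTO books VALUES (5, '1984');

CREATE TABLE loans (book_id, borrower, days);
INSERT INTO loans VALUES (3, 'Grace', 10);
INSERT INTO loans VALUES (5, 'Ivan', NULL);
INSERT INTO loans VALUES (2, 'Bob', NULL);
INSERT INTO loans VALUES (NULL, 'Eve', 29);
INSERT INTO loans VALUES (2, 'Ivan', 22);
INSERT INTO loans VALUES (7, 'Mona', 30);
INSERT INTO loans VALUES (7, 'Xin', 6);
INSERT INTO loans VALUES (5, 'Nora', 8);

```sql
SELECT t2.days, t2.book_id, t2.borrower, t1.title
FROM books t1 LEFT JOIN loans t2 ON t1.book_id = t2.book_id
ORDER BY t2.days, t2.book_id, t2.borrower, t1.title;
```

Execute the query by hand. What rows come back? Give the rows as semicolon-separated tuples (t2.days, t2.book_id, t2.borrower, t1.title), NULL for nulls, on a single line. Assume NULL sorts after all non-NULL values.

(8, 5, Nora, 1984); (8, 5, Nora, Ulysses); (10, 3, Grace, Kindred); (10, 3, Grace, NULL); (10, 3, Grace, NULL); (22, 2, Ivan, Emma); (NULL, 2, Bob, Emma); (NULL, 5, Ivan, 1984); (NULL, 5, Ivan, Ulysses); (NULL, NULL, NULL, Beloved); (NULL, NULL, NULL, NULL)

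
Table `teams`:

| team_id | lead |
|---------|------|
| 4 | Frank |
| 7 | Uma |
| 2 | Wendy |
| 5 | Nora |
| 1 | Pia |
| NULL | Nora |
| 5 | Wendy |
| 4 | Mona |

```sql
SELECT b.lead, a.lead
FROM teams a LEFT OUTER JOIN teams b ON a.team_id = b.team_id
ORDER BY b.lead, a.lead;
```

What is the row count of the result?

LEFT JOIN keeps every row from `teams a`; unmatched rows get NULL for `teams b`'s columns.
Matching on a.team_id = b.team_id. A NULL in a compared column never satisfies the condition.
- a (team_id=4) pairs with 2 row(s) of b.
- a (team_id=7) pairs with 1 row(s) of b.
- a (team_id=2) pairs with 1 row(s) of b.
- a (team_id=5) pairs with 2 row(s) of b.
- a (team_id=1) pairs with 1 row(s) of b.
- a (team_id=NULL) has no partner → padded with NULL.
- a (team_id=5) pairs with 2 row(s) of b.
- a (team_id=4) pairs with 2 row(s) of b.
Total: 11 matched + 1 padded = 12 rows.

12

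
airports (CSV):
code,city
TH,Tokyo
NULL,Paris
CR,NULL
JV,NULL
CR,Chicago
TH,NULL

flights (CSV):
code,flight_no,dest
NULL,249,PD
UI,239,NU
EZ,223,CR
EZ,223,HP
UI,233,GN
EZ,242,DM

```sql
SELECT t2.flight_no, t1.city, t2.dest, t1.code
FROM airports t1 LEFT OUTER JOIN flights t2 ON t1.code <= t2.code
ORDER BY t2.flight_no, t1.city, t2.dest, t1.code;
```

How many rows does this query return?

17

LEFT JOIN keeps every row from `airports`; unmatched rows get NULL for `flights`'s columns.
Matching on t1.code <= t2.code. A NULL in a compared column never satisfies the condition.
- t1 (code=TH) pairs with 2 row(s) of t2.
- t1 (code=NULL) has no partner → padded with NULL.
- t1 (code=CR) pairs with 5 row(s) of t2.
- t1 (code=JV) pairs with 2 row(s) of t2.
- t1 (code=CR) pairs with 5 row(s) of t2.
- t1 (code=TH) pairs with 2 row(s) of t2.
Total: 16 matched + 1 padded = 17 rows.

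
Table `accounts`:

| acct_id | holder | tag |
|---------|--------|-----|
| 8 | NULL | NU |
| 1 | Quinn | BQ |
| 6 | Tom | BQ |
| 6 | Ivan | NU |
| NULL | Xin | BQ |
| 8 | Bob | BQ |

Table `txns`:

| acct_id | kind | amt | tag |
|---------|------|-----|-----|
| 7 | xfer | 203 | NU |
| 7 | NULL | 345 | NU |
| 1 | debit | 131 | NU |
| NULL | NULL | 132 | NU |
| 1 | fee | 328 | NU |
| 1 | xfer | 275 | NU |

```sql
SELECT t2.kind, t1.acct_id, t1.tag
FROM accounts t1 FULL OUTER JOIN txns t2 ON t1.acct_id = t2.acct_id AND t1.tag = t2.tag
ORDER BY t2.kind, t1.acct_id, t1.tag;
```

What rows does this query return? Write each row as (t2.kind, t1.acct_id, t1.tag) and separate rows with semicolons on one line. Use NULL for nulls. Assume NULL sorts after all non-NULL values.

(debit, NULL, NULL); (fee, NULL, NULL); (xfer, NULL, NULL); (xfer, NULL, NULL); (NULL, 1, BQ); (NULL, 6, BQ); (NULL, 6, NU); (NULL, 8, BQ); (NULL, 8, NU); (NULL, NULL, BQ); (NULL, NULL, NULL); (NULL, NULL, NULL)

FULL OUTER JOIN keeps every row from both sides; unmatched rows get NULL for the other side's columns.
Matching on t1.acct_id = t2.acct_id AND t1.tag = t2.tag. A NULL in a compared column never satisfies the condition.
Matched pairs: 0; unmatched t1 rows kept: 6; unmatched t2 rows kept: 6.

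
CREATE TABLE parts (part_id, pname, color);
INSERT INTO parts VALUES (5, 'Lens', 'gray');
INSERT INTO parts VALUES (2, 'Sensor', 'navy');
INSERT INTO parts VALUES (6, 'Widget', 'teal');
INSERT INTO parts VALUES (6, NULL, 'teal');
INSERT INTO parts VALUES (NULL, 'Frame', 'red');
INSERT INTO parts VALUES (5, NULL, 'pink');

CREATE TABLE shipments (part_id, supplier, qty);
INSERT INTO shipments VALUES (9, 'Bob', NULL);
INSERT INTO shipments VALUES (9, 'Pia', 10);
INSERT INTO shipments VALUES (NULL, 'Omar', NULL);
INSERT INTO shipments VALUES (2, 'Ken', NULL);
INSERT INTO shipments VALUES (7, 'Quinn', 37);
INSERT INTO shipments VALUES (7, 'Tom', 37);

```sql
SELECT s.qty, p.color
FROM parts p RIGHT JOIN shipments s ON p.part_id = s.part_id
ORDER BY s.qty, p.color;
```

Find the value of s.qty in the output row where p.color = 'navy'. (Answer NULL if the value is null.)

NULL

RIGHT JOIN keeps every row from `shipments`; unmatched rows get NULL for `parts`'s columns.
Matching on p.part_id = s.part_id. A NULL in a compared column never satisfies the condition.
Matched pairs: 1; unmatched s rows kept: 5.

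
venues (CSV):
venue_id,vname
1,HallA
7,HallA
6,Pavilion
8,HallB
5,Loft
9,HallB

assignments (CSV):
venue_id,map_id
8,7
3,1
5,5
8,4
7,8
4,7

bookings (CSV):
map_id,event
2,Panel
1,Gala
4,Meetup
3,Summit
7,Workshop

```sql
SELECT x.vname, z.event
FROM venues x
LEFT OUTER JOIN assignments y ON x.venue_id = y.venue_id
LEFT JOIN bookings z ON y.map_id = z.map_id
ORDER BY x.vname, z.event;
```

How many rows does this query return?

7

Evaluate left to right. First `venues x LEFT JOIN assignments y` on venue_id: 7 row(s).
Then LEFT JOIN `bookings z` on map_id: each of those 7 rows is kept; rows whose y.map_id has no match in z get NULL for z's columns.
Result: 7 row(s).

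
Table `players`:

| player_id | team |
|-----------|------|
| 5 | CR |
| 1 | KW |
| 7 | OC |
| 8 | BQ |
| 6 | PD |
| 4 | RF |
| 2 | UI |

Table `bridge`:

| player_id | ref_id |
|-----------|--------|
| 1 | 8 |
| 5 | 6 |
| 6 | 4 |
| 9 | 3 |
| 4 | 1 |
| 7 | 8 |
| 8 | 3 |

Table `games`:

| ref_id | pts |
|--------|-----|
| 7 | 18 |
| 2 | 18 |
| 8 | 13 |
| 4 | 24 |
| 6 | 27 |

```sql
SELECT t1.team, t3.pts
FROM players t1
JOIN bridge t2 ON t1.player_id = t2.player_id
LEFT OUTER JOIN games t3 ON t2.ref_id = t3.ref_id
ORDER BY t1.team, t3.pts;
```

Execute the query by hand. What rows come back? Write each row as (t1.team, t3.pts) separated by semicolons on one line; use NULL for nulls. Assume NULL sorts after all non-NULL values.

(BQ, NULL); (CR, 27); (KW, 13); (OC, 13); (PD, 24); (RF, NULL)

Evaluate left to right. First `players t1 INNER JOIN bridge t2` on player_id: 6 row(s).
Then LEFT JOIN `games t3` on ref_id: each of those 6 rows is kept; rows whose t2.ref_id has no match in t3 get NULL for t3's columns.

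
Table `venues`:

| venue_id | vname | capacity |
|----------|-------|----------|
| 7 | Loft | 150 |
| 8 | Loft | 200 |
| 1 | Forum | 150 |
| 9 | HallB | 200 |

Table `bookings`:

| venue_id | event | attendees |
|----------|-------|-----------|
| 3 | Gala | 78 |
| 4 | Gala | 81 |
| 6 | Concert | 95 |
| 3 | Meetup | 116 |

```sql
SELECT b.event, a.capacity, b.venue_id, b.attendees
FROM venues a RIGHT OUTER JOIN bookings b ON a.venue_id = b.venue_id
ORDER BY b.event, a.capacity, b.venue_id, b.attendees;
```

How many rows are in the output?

4

RIGHT JOIN keeps every row from `bookings`; unmatched rows get NULL for `venues`'s columns.
Matching on a.venue_id = b.venue_id.
- a row (venue_id=7): no match.
- a row (venue_id=8): no match.
- a row (venue_id=1): no match.
- a row (venue_id=9): no match.
- 4 row(s) from b found no a partner → padded with NULL.
Total: 0 matched + 4 padded = 4 rows.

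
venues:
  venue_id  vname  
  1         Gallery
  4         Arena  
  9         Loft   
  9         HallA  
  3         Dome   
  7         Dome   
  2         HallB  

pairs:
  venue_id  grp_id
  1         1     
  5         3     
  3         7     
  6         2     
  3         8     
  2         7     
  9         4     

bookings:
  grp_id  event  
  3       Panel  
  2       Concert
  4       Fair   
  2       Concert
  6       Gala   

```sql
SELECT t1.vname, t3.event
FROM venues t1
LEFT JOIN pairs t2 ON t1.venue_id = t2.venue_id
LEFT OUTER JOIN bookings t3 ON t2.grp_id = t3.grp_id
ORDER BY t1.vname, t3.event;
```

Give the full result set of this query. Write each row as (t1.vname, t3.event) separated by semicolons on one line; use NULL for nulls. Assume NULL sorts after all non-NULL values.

(Arena, NULL); (Dome, NULL); (Dome, NULL); (Dome, NULL); (Gallery, NULL); (HallA, Fair); (HallB, NULL); (Loft, Fair)

Evaluate left to right. First `venues t1 LEFT JOIN pairs t2` on venue_id: 8 row(s).
Then LEFT JOIN `bookings t3` on grp_id: each of those 8 rows is kept; rows whose t2.grp_id has no match in t3 get NULL for t3's columns.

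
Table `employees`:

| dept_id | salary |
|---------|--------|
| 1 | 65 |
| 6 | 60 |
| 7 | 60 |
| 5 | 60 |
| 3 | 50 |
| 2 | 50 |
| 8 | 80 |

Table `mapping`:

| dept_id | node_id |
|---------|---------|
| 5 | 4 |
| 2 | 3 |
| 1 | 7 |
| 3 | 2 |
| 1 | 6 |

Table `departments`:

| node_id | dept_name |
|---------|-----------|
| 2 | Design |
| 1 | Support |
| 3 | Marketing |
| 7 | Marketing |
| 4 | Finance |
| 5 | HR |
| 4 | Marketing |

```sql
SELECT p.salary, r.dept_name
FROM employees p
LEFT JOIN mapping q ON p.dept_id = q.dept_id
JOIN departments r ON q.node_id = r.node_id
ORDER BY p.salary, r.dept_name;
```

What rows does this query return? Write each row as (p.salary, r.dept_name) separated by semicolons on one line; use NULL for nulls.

(50, Design); (50, Marketing); (60, Finance); (60, Marketing); (65, Marketing)

Joins associate left-to-right: employees LEFT JOIN mapping on dept_id gives 8 intermediate row(s).
Then INNER JOIN `departments r` on node_id: keep only rows whose q.node_id appears in r.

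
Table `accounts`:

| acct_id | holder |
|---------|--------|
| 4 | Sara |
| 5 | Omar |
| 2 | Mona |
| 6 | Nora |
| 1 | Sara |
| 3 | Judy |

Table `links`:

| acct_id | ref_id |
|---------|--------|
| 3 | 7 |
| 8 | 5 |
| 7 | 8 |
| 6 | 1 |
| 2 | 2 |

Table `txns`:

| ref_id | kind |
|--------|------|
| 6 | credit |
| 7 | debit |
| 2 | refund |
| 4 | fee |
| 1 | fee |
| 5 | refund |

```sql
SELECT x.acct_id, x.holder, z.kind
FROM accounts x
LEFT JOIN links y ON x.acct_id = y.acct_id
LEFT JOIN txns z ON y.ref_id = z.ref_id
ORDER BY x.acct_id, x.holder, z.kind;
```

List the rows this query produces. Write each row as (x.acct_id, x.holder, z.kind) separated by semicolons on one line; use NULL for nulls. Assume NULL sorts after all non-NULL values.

Step 1 — x LEFT JOIN y on acct_id → 6 row(s).
Then LEFT JOIN `txns z` on ref_id: each of those 6 rows is kept; rows whose y.ref_id has no match in z get NULL for z's columns.

(1, Sara, NULL); (2, Mona, refund); (3, Judy, debit); (4, Sara, NULL); (5, Omar, NULL); (6, Nora, fee)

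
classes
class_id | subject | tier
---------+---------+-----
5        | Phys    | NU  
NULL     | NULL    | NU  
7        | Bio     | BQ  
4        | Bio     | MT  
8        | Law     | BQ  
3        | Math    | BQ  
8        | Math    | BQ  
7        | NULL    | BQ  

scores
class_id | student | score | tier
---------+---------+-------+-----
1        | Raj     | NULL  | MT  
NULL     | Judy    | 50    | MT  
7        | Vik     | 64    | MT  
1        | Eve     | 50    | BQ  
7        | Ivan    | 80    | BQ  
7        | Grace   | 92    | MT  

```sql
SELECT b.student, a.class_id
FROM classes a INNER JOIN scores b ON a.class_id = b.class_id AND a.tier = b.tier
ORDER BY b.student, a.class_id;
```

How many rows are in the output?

2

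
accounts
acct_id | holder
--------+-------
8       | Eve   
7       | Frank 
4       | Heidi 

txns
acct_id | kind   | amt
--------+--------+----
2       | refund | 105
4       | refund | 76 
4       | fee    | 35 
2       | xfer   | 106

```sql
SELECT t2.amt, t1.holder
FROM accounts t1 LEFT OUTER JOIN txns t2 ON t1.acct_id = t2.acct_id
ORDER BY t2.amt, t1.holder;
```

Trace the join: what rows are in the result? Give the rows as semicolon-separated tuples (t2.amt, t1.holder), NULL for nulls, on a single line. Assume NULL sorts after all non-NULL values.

LEFT JOIN keeps every row from `accounts`; unmatched rows get NULL for `txns`'s columns.
Matching on t1.acct_id = t2.acct_id.
- t1 row (acct_id=8): no match → kept, t2 columns NULL.
- t1 row (acct_id=7): no match → kept, t2 columns NULL.
- t1 row (acct_id=4): matches 2 t2 row(s) → 2 output row(s).
After projecting and ordering:
t2.amt | t1.holder
35 | Heidi
76 | Heidi
NULL | Eve
NULL | Frank

(35, Heidi); (76, Heidi); (NULL, Eve); (NULL, Frank)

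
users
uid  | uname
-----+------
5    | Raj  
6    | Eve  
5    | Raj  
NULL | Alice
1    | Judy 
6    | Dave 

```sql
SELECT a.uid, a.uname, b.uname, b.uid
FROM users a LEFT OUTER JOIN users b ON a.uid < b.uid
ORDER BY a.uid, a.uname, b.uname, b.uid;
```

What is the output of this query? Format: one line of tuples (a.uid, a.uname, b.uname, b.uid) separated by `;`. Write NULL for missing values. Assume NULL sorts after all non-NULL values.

(1, Judy, Dave, 6); (1, Judy, Eve, 6); (1, Judy, Raj, 5); (1, Judy, Raj, 5); (5, Raj, Dave, 6); (5, Raj, Dave, 6); (5, Raj, Eve, 6); (5, Raj, Eve, 6); (6, Dave, NULL, NULL); (6, Eve, NULL, NULL); (NULL, Alice, NULL, NULL)

LEFT JOIN keeps every row from `users a`; unmatched rows get NULL for `users b`'s columns.
Matching on a.uid < b.uid. A NULL in a compared column never satisfies the condition.
- uid=5: 2 matching b row(s), so 2 row(s) emitted.
- uid=6: no b row matches, row kept with b columns NULL.
- uid=5: 2 matching b row(s), so 2 row(s) emitted.
- uid=NULL: no b row matches, row kept with b columns NULL.
- uid=1: 4 matching b row(s), so 4 row(s) emitted.
- uid=6: no b row matches, row kept with b columns NULL.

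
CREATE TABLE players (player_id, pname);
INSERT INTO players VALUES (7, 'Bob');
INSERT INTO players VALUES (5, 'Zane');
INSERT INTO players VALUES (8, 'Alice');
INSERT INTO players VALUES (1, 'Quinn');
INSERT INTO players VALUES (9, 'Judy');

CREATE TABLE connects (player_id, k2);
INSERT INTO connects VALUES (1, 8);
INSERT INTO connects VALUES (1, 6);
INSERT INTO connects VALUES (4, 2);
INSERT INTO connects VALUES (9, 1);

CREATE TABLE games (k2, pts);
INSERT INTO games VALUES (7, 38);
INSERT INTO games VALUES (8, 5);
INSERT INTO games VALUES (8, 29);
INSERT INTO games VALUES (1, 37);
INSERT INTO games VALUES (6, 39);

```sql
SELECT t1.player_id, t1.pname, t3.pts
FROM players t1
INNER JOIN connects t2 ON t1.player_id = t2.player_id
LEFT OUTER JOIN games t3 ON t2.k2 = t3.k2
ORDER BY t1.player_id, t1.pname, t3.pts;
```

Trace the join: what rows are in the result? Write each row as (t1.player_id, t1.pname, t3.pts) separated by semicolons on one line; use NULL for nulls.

(1, Quinn, 5); (1, Quinn, 29); (1, Quinn, 39); (9, Judy, 37)

Joins associate left-to-right: players INNER JOIN connects on player_id gives 3 intermediate row(s).
Then LEFT JOIN `games t3` on k2: each of those 3 rows is kept; rows whose t2.k2 has no match in t3 get NULL for t3's columns.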